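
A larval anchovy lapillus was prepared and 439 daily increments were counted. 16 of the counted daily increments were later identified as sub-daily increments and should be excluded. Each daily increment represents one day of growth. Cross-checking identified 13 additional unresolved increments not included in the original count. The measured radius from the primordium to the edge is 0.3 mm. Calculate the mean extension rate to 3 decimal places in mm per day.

Adjusted count: 439 − 16 + 13 = 436 daily increments.
Mean rate = 0.3 mm / 436 days ≈ 0.001 mm per day.

0.001 mm per day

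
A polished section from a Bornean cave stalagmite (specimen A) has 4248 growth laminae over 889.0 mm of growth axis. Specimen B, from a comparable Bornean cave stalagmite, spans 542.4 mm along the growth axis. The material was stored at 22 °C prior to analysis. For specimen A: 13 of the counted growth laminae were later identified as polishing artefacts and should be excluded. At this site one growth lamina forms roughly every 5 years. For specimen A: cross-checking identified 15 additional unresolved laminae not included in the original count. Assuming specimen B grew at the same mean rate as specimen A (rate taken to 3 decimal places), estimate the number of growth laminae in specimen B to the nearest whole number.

Specimen A: adjusted count: 4248 − 13 + 15 = 4250 growth laminae.
Specimen A: multiplying by 5 years per growth lamina: 4250 × 5 = 21250 years.
A: Extension rate ≈ 889.0 / 21250 = 0.042 mm/yr.
B spans 542.4 / 0.042 = 12914.29 years; at 5 years per growth lamina that is 12914.29 / 5 ≈ 2583 growth laminae.

2583 growth laminae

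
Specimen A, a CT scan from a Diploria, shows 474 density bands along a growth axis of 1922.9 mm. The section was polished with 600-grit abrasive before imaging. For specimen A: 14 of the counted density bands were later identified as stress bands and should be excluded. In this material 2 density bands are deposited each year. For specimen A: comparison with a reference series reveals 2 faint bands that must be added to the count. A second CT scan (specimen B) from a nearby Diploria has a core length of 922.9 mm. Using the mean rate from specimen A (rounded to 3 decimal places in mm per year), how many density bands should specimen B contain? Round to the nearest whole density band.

Specimen A: adjusted count: 474 − 14 + 2 = 462 density bands.
Specimen A: 462 density bands at 2 per year is 462 / 2 = 231 years.
A: 1922.9 mm over 231 years gives 1922.9 / 231 ≈ 8.324 mm/yr.
For B, 922.9 / 8.324 = 110.87 years; at 2 density bands per year that is 110.87 × 2 ≈ 222 density bands.

222 density bands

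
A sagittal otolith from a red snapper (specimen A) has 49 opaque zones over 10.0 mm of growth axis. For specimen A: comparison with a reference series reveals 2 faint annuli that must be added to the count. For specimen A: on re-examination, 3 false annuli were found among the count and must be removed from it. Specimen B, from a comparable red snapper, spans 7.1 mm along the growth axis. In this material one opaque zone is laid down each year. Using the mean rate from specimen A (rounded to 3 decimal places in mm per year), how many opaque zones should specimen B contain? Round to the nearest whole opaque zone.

Specimen A: true opaque zone count = 49 − 3 + 2 = 48.
A: 10.0 mm over 48 years gives 10.0 / 48 ≈ 0.208 mm per year.
Specimen B: 7.1 mm / 0.208 mm per year = 34.13 years ≈ 34 opaque zones.

34 opaque zones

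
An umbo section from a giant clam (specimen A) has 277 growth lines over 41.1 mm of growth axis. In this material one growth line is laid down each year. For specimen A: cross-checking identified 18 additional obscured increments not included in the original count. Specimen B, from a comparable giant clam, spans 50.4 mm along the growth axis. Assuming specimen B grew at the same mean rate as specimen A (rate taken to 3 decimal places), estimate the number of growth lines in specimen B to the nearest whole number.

363 growth lines

Specimen A: true growth line count = 277 + 18 = 295.
A: 41.1 mm over 295 years gives 41.1 / 295 ≈ 0.139 mm/year.
For B, 50.4 / 0.139 = 362.59 years ≈ 363 growth lines.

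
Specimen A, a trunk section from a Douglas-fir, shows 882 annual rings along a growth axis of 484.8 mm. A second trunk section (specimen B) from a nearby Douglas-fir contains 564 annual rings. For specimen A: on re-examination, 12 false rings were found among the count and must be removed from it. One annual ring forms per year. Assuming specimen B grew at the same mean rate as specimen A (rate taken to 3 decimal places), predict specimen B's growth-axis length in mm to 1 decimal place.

Specimen A: correcting the raw count gives 882 − 12 = 870 true annual rings.
A: Mean rate = 484.8 mm / 870 years ≈ 0.557 mm/yr.
For B, 0.557 mm/year × 564 years = 314.1 mm.

314.1 mm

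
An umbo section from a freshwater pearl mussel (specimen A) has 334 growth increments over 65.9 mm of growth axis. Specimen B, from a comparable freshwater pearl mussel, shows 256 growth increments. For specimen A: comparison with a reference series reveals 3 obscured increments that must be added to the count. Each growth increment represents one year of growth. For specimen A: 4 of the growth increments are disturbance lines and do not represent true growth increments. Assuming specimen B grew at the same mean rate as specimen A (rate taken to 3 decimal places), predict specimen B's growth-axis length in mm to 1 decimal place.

50.7 mm

Specimen A: correcting the raw count gives 334 − 4 + 3 = 333 true growth increments.
A: Extension rate ≈ 65.9 / 333 = 0.198 mm/year.
Length of B = 0.198 × 256 = 50.7 mm.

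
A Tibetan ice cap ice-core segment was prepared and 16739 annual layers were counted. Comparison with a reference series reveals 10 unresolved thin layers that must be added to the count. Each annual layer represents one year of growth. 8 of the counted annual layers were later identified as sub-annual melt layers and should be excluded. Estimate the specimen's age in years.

Adjusted count: 16739 − 8 + 10 = 16741 annual layers.
One annual layer per year makes the duration 16741 years.

16741 yr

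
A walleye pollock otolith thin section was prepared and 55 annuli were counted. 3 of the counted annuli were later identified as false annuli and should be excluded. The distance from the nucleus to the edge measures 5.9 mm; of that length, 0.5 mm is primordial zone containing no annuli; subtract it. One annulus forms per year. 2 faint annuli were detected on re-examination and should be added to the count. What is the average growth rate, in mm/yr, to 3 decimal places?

After corrections the count is 55 − 3 + 2 = 54 annuli.
The growth record spans 5.9 − 0.5 = 5.4 mm.
Extension rate ≈ 5.4 / 54 = 0.100 mm/yr.

0.100 mm/yr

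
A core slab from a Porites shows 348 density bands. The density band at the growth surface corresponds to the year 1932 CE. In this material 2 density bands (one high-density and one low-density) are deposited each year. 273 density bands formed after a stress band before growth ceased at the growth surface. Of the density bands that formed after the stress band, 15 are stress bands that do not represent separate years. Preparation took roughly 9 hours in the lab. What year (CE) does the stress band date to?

1803 CE

273 density bands post-date the stress band.
Removing the 15 false density bands leaves 273 − 15 = 258 true density bands beyond the stress band.
Dividing by 2 density bands per year: 258 / 2 = 129 years.
1932 − 129 = 1803 CE.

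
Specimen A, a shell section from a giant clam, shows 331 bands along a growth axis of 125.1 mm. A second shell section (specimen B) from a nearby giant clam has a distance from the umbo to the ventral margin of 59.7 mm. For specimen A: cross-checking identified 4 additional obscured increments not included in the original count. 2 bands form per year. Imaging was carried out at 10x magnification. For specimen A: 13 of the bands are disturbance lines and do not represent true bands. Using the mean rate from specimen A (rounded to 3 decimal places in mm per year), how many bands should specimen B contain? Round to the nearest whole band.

154 bands

Specimen A: true band count = 331 − 13 + 4 = 322.
Specimen A: dividing by 2 bands per year: 322 / 2 = 161 years.
A: Extension rate ≈ 125.1 / 161 = 0.777 mm per year.
Specimen B: 59.7 mm / 0.777 mm per year = 76.83 years; at 2 bands per year that is 76.83 × 2 ≈ 154 bands.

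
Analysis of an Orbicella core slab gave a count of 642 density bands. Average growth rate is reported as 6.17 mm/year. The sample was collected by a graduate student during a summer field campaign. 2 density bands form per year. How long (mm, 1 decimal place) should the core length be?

1980.6 mm

Dividing by 2 density bands per year: 642 / 2 = 321 years.
Length ≈ 6.17 × 321 = 1980.6 mm.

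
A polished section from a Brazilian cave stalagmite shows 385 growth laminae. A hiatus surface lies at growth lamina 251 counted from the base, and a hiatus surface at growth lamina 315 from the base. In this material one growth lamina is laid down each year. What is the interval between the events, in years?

64 years

Separation: 315 − 251 = 64 growth laminae.
At one growth lamina per year, 64 years elapsed between them.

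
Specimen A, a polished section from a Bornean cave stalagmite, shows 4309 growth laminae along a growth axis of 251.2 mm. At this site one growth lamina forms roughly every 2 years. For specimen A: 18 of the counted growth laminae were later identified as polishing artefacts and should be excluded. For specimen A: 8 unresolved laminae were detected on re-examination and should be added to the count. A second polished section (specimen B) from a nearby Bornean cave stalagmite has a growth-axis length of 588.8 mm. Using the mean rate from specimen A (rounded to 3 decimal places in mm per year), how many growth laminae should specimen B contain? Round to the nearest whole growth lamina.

Specimen A: true growth lamina count = 4309 − 18 + 8 = 4299.
Specimen A: multiplying by 2 years per growth lamina: 4299 × 2 = 8598 years.
A: Mean rate = 251.2 mm / 8598 years ≈ 0.029 mm/yr.
Specimen B: 588.8 mm / 0.029 mm per year = 20303.45 years; at 2 years per growth lamina that is 20303.45 / 2 ≈ 10152 growth laminae.

10152 growth laminae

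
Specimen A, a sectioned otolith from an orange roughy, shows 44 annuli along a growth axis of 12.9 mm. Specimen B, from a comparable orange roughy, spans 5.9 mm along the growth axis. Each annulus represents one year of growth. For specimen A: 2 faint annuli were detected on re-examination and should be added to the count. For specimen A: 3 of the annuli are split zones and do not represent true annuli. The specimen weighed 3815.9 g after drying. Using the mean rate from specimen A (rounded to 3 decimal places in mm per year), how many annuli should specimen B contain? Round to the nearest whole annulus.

Specimen A: after corrections the count is 44 − 3 + 2 = 43 annuli.
A: Mean rate = 12.9 mm / 43 years ≈ 0.300 mm per year.
Specimen B: 5.9 mm / 0.300 mm per year = 19.67 years ≈ 20 annuli.

20 annuli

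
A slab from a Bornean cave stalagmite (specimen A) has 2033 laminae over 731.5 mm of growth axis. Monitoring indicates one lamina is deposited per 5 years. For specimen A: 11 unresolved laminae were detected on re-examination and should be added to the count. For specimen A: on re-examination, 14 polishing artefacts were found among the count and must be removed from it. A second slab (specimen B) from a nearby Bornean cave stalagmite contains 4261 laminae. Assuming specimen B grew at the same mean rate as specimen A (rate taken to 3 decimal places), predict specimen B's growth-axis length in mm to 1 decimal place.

Specimen A: true lamina count = 2033 − 14 + 11 = 2030.
Specimen A: 2030 laminae at 5 years each span 2030 × 5 = 10150 years.
A: Mean rate = 731.5 mm / 10150 years ≈ 0.072 mm per year.
Specimen B: multiplying by 5 years per lamina: 4261 × 5 = 21305 years. Length of B = 0.072 × 21305 = 1534.0 mm.

1534.0 mm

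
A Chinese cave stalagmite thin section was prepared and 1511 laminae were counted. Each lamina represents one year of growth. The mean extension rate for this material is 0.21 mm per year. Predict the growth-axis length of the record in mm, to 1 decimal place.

1511 years of growth are recorded.
Predicted length = 0.21 mm/year × 1511 years = 317.3 mm.

317.3 mm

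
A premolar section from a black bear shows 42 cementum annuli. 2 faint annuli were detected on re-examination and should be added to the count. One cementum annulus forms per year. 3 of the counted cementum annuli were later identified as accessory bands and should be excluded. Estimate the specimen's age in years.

True cementum annulus count = 42 − 3 + 2 = 41.
With a one-to-one cementum annulus periodicity this is 41 years.

41 years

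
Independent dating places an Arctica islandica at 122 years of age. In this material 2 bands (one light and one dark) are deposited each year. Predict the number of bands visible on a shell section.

With 2 bands per year, 122 years would produce 122 × 2 = 244 bands.
So 244 bands should be present.

244 bands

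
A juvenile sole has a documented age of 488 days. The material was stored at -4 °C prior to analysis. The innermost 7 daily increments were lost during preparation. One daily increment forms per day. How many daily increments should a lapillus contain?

At one daily increment per day, 488 days correspond to 488 daily increments.
488 − 7 missed = 481 daily increments expected in the prepared section.

481 daily increments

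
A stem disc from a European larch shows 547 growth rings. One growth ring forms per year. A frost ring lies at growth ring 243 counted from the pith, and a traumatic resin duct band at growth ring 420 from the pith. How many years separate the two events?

420 − 243 = 177 growth rings lie between the two events.
That is 177 years at one growth ring per year.

177 years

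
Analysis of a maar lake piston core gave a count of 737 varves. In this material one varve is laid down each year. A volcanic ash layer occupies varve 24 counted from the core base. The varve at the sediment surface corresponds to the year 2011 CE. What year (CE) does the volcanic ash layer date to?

1298 CE

737 − 24 = 713 varves lie beyond the volcanic ash layer toward the sediment surface.
Counting back 713 years from 2011 CE places the volcanic ash layer in 2011 − 713 = 1298 CE.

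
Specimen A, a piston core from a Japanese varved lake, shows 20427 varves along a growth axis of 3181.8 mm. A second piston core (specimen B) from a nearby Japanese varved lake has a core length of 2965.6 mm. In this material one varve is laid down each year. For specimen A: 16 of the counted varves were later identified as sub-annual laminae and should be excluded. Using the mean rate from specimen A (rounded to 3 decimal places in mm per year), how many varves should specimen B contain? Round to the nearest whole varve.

19010 varves

Specimen A: correcting the raw count gives 20427 − 16 = 20411 true varves.
A: Mean rate = 3181.8 mm / 20411 years ≈ 0.156 mm per year.
For B, 2965.6 / 0.156 = 19010.26 years ≈ 19010 varves.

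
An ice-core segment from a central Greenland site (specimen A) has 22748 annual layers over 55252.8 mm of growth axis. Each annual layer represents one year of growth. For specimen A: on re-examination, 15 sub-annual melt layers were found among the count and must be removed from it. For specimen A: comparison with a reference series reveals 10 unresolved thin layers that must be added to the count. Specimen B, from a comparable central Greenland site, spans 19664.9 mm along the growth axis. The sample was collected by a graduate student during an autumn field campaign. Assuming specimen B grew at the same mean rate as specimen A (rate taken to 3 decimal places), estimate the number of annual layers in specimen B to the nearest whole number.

Specimen A: after corrections the count is 22748 − 15 + 10 = 22743 annual layers.
A: Mean rate = 55252.8 mm / 22743 years ≈ 2.429 mm/yr.
Specimen B: 19664.9 mm / 2.429 mm per year = 8095.88 years ≈ 8096 annual layers.

8096 annual layers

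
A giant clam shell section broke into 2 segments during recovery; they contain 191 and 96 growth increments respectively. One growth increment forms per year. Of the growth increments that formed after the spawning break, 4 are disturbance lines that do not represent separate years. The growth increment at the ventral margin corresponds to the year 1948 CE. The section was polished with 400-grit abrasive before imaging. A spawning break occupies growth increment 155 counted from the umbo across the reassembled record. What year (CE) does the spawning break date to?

Total growth increments = 191 + 96 = 287.
287 − 155 = 132 growth increments lie beyond the spawning break toward the ventral margin.
132 − 4 false = 128 true growth increments after the spawning break.
The growth increment at the ventral margin is 1948 CE, so the spawning break dates to 1948 − 128 = 1820 CE.

1820 CE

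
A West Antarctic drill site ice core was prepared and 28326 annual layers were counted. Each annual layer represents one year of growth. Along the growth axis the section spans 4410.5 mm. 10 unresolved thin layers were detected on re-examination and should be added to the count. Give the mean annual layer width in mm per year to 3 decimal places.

0.156 mm per year

After corrections the count is 28326 + 10 = 28336 annual layers.
Mean rate = 4410.5 mm / 28336 years ≈ 0.156 mm per year.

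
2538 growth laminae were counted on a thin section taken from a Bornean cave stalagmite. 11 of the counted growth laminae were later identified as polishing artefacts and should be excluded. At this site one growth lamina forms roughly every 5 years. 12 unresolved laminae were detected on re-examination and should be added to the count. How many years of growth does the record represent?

True growth lamina count = 2538 − 11 + 12 = 2539.
At 5 years per growth lamina, 2539 × 5 = 12695 years.

12695 yr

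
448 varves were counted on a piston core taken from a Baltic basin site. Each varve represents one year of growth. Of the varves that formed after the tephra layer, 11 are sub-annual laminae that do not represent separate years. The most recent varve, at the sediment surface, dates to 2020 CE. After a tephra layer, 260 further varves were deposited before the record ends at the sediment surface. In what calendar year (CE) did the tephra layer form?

260 varves formed after the tephra layer.
Excluding 11 false varves: 260 − 11 = 249.
Counting back 249 years from 2020 CE places the tephra layer in 2020 − 249 = 1771 CE.

1771 CE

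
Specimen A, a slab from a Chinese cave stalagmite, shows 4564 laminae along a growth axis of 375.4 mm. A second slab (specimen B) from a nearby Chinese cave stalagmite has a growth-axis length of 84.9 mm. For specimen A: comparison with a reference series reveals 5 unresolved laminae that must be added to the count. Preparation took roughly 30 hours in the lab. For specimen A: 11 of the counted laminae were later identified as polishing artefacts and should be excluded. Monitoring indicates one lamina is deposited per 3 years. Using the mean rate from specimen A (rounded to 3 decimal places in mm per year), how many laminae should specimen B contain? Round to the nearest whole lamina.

1048 laminae

Specimen A: after corrections the count is 4564 − 11 + 5 = 4558 laminae.
Specimen A: multiplying by 3 years per lamina: 4558 × 3 = 13674 years.
A: 375.4 mm over 13674 years gives 375.4 / 13674 ≈ 0.027 mm/year.
B spans 84.9 / 0.027 = 3144.44 years; at 3 years per lamina that is 3144.44 / 3 ≈ 1048 laminae.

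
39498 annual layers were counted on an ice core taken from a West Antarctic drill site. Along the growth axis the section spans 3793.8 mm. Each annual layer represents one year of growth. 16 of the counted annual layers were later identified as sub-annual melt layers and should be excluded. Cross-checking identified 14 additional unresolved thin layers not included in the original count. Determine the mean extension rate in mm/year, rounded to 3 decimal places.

True annual layer count = 39498 − 16 + 14 = 39496.
Mean rate = 3793.8 mm / 39496 years ≈ 0.096 mm/year.

0.096 mm/year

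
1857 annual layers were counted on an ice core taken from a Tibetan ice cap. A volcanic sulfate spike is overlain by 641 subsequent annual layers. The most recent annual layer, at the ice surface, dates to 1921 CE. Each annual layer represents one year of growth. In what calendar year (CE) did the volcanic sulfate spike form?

1280 CE

641 annual layers post-date the volcanic sulfate spike.
The annual layer at the ice surface is 1921 CE, so the volcanic sulfate spike dates to 1921 − 641 = 1280 CE.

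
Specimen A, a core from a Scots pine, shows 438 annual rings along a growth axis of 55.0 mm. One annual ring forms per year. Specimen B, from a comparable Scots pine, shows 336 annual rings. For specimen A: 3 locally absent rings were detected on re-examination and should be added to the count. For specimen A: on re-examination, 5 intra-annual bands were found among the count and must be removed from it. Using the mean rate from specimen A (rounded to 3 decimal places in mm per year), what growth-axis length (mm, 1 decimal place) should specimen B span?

Specimen A: adjusted count: 438 − 5 + 3 = 436 annual rings.
A: 55.0 mm over 436 years gives 55.0 / 436 ≈ 0.126 mm/yr.
Length of B = 0.126 × 336 = 42.3 mm.

42.3 mm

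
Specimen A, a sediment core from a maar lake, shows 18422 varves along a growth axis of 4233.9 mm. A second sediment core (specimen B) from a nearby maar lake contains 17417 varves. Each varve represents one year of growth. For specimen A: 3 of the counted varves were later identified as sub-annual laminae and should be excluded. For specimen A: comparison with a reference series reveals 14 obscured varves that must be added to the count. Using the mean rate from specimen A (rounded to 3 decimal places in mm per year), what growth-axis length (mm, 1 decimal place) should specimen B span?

Specimen A: true varve count = 18422 − 3 + 14 = 18433.
A: Extension rate ≈ 4233.9 / 18433 = 0.230 mm per year.
B's length ≈ 0.230 × 17417 = 4005.9 mm.

4005.9 mm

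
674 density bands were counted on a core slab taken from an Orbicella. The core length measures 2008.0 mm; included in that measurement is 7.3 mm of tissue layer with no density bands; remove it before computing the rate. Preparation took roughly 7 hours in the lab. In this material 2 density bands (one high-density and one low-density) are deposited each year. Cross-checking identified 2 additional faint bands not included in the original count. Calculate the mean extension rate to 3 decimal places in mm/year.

True density band count = 674 + 2 = 676.
676 density bands at 2 per year is 676 / 2 = 338 years.
The growth record spans 2008.0 − 7.3 = 2000.7 mm.
Mean rate = 2000.7 mm / 338 years ≈ 5.919 mm/year.

5.919 mm/year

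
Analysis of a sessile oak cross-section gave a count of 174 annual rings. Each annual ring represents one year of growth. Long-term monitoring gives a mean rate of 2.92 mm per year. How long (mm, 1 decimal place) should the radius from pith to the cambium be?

508.1 mm

174 years of growth are recorded.
Predicted length = 2.92 mm/year × 174 years = 508.1 mm.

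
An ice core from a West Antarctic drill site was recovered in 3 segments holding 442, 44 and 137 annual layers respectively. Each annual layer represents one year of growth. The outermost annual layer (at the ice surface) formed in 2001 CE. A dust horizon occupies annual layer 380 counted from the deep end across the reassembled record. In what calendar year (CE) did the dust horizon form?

Total annual layers = 442 + 44 + 137 = 623.
623 − 380 = 243 annual layers lie beyond the dust horizon toward the ice surface.
Counting back 243 years from 2001 CE places the dust horizon in 2001 − 243 = 1758 CE.

1758 CE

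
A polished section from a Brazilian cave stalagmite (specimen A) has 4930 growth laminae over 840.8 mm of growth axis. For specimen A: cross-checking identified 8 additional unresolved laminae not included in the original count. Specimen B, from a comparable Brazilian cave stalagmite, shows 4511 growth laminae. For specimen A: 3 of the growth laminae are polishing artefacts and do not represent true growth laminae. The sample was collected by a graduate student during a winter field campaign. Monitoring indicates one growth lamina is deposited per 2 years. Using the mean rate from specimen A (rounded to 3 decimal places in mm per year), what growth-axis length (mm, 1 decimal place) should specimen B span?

Specimen A: true growth lamina count = 4930 − 3 + 8 = 4935.
Specimen A: multiplying by 2 years per growth lamina: 4935 × 2 = 9870 years.
A: Mean rate = 840.8 mm / 9870 years ≈ 0.085 mm per year.
Specimen B: at 2 years per growth lamina, 4511 × 2 = 9022 years. For B, 0.085 mm/year × 9022 years = 766.9 mm.

766.9 mm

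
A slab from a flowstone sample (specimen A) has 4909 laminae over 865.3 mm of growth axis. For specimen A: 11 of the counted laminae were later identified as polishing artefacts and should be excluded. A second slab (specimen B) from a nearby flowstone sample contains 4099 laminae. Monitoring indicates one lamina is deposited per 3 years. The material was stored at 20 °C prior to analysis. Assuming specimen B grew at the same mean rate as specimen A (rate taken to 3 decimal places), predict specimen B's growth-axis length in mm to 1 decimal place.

725.5 mm

Specimen A: true lamina count = 4909 − 11 = 4898.
Specimen A: multiplying by 3 years per lamina: 4898 × 3 = 14694 years.
A: Extension rate ≈ 865.3 / 14694 = 0.059 mm/year.
Specimen B: multiplying by 3 years per lamina: 4099 × 3 = 12297 years. B's length ≈ 0.059 × 12297 = 725.5 mm.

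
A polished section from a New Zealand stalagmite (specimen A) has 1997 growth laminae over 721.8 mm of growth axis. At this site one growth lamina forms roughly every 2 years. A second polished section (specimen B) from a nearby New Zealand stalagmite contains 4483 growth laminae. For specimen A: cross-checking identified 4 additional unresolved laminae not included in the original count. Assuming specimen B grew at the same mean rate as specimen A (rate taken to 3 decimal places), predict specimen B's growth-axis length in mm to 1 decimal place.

Specimen A: true growth lamina count = 1997 + 4 = 2001.
Specimen A: 2001 growth laminae at 2 years each span 2001 × 2 = 4002 years.
A: Extension rate ≈ 721.8 / 4002 = 0.180 mm per year.
Specimen B: 4483 growth laminae at 2 years each span 4483 × 2 = 8966 years. B's length ≈ 0.180 × 8966 = 1613.9 mm.

1613.9 mm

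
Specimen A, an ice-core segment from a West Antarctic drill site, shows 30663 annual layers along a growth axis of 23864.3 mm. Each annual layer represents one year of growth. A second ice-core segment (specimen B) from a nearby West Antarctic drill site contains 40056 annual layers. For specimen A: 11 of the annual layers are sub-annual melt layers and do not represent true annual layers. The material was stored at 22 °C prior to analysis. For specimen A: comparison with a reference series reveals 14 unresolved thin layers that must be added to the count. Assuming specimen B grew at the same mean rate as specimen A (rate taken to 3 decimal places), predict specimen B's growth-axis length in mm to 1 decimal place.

Specimen A: after corrections the count is 30663 − 11 + 14 = 30666 annual layers.
A: 23864.3 mm over 30666 years gives 23864.3 / 30666 ≈ 0.778 mm/yr.
For B, 0.778 mm/year × 40056 years = 31163.6 mm.

31163.6 mm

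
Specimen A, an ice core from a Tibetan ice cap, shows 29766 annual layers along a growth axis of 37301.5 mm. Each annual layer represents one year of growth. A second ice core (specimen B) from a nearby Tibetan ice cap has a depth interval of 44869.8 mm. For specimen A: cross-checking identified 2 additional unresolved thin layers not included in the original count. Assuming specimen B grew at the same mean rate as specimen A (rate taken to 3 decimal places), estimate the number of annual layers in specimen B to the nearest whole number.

35810 annual layers

Specimen A: true annual layer count = 29766 + 2 = 29768.
A: Extension rate ≈ 37301.5 / 29768 = 1.253 mm/yr.
For B, 44869.8 / 1.253 = 35809.90 years ≈ 35810 annual layers.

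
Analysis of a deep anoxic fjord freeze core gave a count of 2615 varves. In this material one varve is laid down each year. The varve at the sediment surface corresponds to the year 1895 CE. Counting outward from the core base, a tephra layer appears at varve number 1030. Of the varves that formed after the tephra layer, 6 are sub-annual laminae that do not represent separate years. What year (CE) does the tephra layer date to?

2615 − 1030 = 1585 varves lie beyond the tephra layer toward the sediment surface.
Excluding 6 false varves: 1585 − 6 = 1579.
1895 − 1579 = 316 CE.

316 CE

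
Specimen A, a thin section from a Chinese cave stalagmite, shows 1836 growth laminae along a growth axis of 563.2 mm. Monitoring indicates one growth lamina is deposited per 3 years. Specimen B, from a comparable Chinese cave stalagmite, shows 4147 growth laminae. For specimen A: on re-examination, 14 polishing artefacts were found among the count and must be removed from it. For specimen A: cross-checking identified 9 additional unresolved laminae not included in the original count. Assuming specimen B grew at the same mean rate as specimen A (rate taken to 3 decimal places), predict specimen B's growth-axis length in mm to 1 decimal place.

Specimen A: adjusted count: 1836 − 14 + 9 = 1831 growth laminae.
Specimen A: 1831 growth laminae at 3 years each span 1831 × 3 = 5493 years.
A: Mean rate = 563.2 mm / 5493 years ≈ 0.103 mm per year.
Specimen B: at 3 years per growth lamina, 4147 × 3 = 12441 years. For B, 0.103 mm/year × 12441 years = 1281.4 mm.

1281.4 mm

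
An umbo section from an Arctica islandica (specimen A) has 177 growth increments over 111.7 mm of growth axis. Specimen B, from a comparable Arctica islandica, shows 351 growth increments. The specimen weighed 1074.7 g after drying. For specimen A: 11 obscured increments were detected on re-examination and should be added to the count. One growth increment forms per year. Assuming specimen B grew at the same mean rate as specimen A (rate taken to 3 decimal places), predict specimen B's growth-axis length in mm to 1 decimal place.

Specimen A: after corrections the count is 177 + 11 = 188 growth increments.
A: 111.7 mm over 188 years gives 111.7 / 188 ≈ 0.594 mm/yr.
For B, 0.594 mm/year × 351 years = 208.5 mm.

208.5 mm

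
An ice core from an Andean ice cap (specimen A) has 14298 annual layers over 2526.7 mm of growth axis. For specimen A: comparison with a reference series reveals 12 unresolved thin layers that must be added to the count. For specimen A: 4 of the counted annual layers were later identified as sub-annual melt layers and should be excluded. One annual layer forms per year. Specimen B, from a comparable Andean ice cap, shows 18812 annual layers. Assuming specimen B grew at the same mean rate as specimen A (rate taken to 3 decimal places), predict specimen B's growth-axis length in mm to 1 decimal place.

Specimen A: correcting the raw count gives 14298 − 4 + 12 = 14306 true annual layers.
A: 2526.7 mm over 14306 years gives 2526.7 / 14306 ≈ 0.177 mm/year.
B's length ≈ 0.177 × 18812 = 3329.7 mm.

3329.7 mm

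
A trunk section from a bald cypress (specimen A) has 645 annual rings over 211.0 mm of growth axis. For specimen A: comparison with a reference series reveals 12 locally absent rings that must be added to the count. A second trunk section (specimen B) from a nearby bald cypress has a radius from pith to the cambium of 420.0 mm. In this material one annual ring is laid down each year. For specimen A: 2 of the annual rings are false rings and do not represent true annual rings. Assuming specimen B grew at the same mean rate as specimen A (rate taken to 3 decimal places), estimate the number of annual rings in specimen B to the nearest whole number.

1304 annual rings

Specimen A: correcting the raw count gives 645 − 2 + 12 = 655 true annual rings.
A: Mean rate = 211.0 mm / 655 years ≈ 0.322 mm/yr.
For B, 420.0 / 0.322 = 1304.35 years ≈ 1304 annual rings.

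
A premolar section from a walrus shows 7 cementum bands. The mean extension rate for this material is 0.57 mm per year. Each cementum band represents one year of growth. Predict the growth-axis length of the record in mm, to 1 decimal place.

7 years of growth are recorded.
Length ≈ 0.57 × 7 = 4.0 mm.

4.0 mm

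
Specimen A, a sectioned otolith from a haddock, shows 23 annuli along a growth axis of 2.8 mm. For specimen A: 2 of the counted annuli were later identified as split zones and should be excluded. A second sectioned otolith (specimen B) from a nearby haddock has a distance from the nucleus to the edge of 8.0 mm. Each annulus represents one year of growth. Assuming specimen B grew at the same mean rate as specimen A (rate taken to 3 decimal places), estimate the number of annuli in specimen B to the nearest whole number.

60 annuli

Specimen A: adjusted count: 23 − 2 = 21 annuli.
A: Extension rate ≈ 2.8 / 21 = 0.133 mm/yr.
For B, 8.0 / 0.133 = 60.15 years ≈ 60 annuli.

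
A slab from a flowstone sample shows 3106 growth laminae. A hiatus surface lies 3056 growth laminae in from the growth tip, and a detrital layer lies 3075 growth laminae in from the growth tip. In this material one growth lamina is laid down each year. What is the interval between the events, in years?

Separation: 3075 − 3056 = 19 growth laminae.
One growth lamina per year makes the interval 19 years.

19 years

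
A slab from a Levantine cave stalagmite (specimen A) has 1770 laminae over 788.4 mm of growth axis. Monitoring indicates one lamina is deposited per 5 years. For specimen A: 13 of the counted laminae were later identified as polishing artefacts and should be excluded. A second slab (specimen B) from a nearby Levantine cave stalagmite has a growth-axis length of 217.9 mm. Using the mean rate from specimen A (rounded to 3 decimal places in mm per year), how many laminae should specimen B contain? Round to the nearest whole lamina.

484 laminae

Specimen A: adjusted count: 1770 − 13 = 1757 laminae.
Specimen A: at 5 years per lamina, 1757 × 5 = 8785 years.
A: Mean rate = 788.4 mm / 8785 years ≈ 0.090 mm/yr.
B spans 217.9 / 0.090 = 2421.11 years; at 5 years per lamina that is 2421.11 / 5 ≈ 484 laminae.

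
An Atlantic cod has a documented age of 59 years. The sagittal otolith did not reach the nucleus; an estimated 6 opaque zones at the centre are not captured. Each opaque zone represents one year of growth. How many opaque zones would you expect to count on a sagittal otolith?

53 opaque zones

At one opaque zone per year, 59 years correspond to 59 opaque zones.
59 − 6 missed = 53 opaque zones expected in the prepared section.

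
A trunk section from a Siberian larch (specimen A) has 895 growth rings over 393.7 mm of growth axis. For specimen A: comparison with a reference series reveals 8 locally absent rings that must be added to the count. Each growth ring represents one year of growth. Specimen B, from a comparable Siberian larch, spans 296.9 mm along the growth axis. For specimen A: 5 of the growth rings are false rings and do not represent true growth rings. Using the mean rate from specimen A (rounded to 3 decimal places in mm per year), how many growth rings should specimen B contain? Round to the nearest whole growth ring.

678 growth rings

Specimen A: adjusted count: 895 − 5 + 8 = 898 growth rings.
A: 393.7 mm over 898 years gives 393.7 / 898 ≈ 0.438 mm/year.
B spans 296.9 / 0.438 = 677.85 years ≈ 678 growth rings.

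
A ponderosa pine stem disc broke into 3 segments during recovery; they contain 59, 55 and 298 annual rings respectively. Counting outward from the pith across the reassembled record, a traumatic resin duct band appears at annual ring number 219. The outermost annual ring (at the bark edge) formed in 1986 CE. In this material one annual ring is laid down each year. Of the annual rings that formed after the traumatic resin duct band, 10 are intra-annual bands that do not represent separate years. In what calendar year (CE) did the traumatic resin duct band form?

Total annual rings = 59 + 55 + 298 = 412.
The traumatic resin duct band sits at annual ring 219 from the pith, so 412 − 219 = 193 annual rings formed after it.
193 − 10 false = 183 true annual rings after the traumatic resin duct band.
Counting back 183 years from 1986 CE places the traumatic resin duct band in 1986 − 183 = 1803 CE.

1803 CE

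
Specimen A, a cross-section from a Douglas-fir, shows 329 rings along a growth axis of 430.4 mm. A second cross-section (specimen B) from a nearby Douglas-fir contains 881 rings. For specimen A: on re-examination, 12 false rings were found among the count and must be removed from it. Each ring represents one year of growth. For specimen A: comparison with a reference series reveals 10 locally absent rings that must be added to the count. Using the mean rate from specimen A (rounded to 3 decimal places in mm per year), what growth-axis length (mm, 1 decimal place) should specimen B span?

Specimen A: after corrections the count is 329 − 12 + 10 = 327 rings.
A: Extension rate ≈ 430.4 / 327 = 1.316 mm/year.
Length of B = 1.316 × 881 = 1159.4 mm.

1159.4 mm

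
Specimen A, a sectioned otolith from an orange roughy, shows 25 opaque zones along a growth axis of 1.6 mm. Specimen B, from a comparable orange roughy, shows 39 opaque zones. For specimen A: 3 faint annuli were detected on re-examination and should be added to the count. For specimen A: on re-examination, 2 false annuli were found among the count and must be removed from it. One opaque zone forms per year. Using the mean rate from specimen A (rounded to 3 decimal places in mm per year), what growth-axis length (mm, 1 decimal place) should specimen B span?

Specimen A: true opaque zone count = 25 − 2 + 3 = 26.
A: Mean rate = 1.6 mm / 26 years ≈ 0.062 mm per year.
B's length ≈ 0.062 × 39 = 2.4 mm.

2.4 mm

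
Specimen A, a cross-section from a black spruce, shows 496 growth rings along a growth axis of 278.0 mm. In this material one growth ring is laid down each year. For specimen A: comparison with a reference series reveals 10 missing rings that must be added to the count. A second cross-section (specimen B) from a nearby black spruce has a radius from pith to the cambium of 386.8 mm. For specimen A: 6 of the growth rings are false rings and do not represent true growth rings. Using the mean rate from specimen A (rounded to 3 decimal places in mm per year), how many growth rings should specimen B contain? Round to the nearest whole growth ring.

Specimen A: true growth ring count = 496 − 6 + 10 = 500.
A: Mean rate = 278.0 mm / 500 years ≈ 0.556 mm per year.
B spans 386.8 / 0.556 = 695.68 years ≈ 696 growth rings.

696 growth rings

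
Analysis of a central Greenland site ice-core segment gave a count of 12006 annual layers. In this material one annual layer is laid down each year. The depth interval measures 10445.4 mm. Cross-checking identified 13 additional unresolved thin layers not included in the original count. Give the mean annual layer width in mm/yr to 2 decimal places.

0.87 mm/yr

Adjusted count: 12006 + 13 = 12019 annual layers.
Mean rate = 10445.4 mm / 12019 years ≈ 0.87 mm/yr.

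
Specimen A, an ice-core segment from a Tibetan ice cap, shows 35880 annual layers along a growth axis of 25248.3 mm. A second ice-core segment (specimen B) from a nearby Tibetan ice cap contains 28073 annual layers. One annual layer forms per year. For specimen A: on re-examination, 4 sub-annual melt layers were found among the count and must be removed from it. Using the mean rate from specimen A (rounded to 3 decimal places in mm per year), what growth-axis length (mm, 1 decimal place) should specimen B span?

Specimen A: after corrections the count is 35880 − 4 = 35876 annual layers.
A: Mean rate = 25248.3 mm / 35876 years ≈ 0.704 mm per year.
B's length ≈ 0.704 × 28073 = 19763.4 mm.

19763.4 mm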